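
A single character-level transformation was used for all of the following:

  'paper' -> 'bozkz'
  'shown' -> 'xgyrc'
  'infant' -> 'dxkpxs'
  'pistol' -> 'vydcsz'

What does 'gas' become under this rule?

ckq

The output letters match the input read backwards, each shifted +10: paper reversed is repap. The word is reversed, then every letter is shifted forward by 10.
On gas: reverse → sag; then shift: s+10=c, a+10=k, g+10=q.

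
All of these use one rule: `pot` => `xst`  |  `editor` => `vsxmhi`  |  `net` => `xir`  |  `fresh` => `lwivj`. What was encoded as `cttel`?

happy

The output letters match the input read backwards, each shifted +4: pot reversed is top. Read the word backwards and shift each letter +4.
Decoding cttel: shift back: c−4=y, t−4=p, t−4=p, e−4=a, l−4=h → yppah; then reverse → happy.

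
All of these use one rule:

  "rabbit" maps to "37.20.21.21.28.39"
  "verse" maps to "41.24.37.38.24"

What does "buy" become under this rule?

r is letter #18 and maps to 37: an offset of 19. Each letter is replaced by its alphabet position (a=1..z=26) + 19.
Applying it to buy: b=2→21, u=21→40, y=25→44.

21.40.44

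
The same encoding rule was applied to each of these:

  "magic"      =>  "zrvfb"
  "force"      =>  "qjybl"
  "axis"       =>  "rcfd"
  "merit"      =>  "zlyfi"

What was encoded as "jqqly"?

m(12)→z(25) and a(0)→r(17) fit y≡5x+17 (mod 26); the inverse of 5 mod 26 is 21. Each letter's alphabet position (a=0..z=25) is mapped through 5·x+17 mod 26 — an affine cipher.
Undoing it on jqqly: j(9)→21·(9−17)≡14=o; q(16)→21·(16−17)≡5=f; q(16)→21·(16−17)≡5=f; l(11)→21·(11−17)≡4=e; y(24)→21·(24−17)≡17=r (all mod 26).

offer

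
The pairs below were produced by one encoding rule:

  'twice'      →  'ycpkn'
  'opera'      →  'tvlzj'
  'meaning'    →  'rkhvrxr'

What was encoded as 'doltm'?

yield

In twice: t→y is +5, w→c is +6, i→p is +7, c→k is +8 — the shift increases by 1 each position. Each letter shifts forward by (position + 5), i.e. 5, 6, 7, … — the shift grows by one for each successive letter.
Decoding doltm: d−5=y, o−6=i, l−7=e, t−8=l, m−9=d.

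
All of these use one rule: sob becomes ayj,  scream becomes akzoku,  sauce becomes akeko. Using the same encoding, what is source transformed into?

The shift depends on letter class: consonant s→a is +8, but vowel o→y is +10. Two shifts are in play — +10 for a/e/i/o/u, +8 for every other letter.
Applying it to source: s(cons)+8=a, o(vowel)+10=y, u(vowel)+10=e, r(cons)+8=z, c(cons)+8=k, e(vowel)+10=o.

ayezko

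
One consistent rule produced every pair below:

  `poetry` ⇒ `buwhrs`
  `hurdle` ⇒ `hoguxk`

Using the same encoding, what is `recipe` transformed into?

Two steps: reverse the string, then apply a Caesar shift of +3.
On recipe: reverse → epicer; then shift: e+3=h, p+3=s, i+3=l, c+3=f, e+3=h, r+3=u.

hslfhu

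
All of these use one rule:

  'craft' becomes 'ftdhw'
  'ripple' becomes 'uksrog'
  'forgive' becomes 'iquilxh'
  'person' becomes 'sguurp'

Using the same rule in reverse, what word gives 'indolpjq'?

Shifts by position in craft: pos 0: c→f (+3), pos 1: r→t (+2), pos 2: a→d (+3), pos 3: f→h (+2) — repeating every 2. A repeating key of period 2 is used — shifts +3, +2 over and over.
Decoding indolpjq: i−3=f, n−2=l, d−3=a, o−2=m, l−3=i, p−2=n, j−3=g, q−2=o.

flamingo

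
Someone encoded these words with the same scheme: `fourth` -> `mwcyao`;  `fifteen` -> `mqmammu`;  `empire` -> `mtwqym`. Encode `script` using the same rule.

zjyqwa

The shift depends on letter class: consonant f→m is +7, but vowel o→w is +8. The rule splits by letter class: vowels +8, consonants +7.
Applying it to script: s(cons)+7=z, c(cons)+7=j, r(cons)+7=y, i(vowel)+8=q, p(cons)+7=w, t(cons)+7=a.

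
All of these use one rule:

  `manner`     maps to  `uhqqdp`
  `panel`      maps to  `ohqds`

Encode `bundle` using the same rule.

The output letters match the input read backwards, each shifted +3: manner reversed is rennam. Read the word backwards and shift each letter +3.
On bundle: reverse → eldnub; then shift: e+3=h, l+3=o, d+3=g, n+3=q, u+3=x, b+3=e.

hogqxe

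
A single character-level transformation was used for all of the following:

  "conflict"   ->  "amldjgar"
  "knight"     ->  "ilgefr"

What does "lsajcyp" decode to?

nuclear

This is a Caesar cipher with shift 24.
Reversing it on lsajcyp: l−24=n, s−24=u, a−24=c, j−24=l, c−24=e, y−24=a, p−24=r.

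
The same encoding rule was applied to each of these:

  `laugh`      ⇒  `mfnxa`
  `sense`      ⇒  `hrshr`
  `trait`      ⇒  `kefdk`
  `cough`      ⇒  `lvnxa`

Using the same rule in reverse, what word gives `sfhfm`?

nasal

l(11)→m(12) and a(0)→f(5) fit y≡3x+5 (mod 26); the inverse of 3 mod 26 is 9. This is an affine cipher: with a=0,…,z=25, each position x becomes (3x+5) mod 26.
Undoing it on sfhfm: s(18)→9·(18−5)≡13=n; f(5)→9·(5−5)≡0=a; h(7)→9·(7−5)≡18=s; f(5)→9·(5−5)≡0=a; m(12)→9·(12−5)≡11=l (all mod 26).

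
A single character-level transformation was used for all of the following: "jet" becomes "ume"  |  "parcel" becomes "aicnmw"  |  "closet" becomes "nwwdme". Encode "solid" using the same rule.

dwwqo

The shift depends on letter class: consonant j→u is +11, but vowel e→m is +8. The rule splits by letter class: vowels +8, consonants +11.
For solid: s(cons)+11=d, o(vowel)+8=w, l(cons)+11=w, i(vowel)+8=q, d(cons)+11=o.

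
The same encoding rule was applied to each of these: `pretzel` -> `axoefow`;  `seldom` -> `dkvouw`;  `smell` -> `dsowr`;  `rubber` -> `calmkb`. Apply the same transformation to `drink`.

oxsyq

Shifts by position in pretzel: pos 0: p→a (+11), pos 1: r→x (+6), pos 2: e→o (+10), pos 3: t→e (+11), pos 4: z→f (+6), pos 5: e→o (+10) — repeating every 3. A repeating key of period 3 is used — shifts +11, +6, +10 over and over.
On drink: d+11=o, r+6=x, i+10=s, n+11=y, k+6=q.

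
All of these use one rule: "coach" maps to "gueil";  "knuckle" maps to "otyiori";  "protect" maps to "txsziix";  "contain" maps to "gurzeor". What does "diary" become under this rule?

The shifts repeat in a cycle of length 2: positions 0,1,… shift by +4, +6, then the pattern repeats.
Applying it to diary: d+4=h, i+6=o, a+4=e, r+6=x, y+4=c.

hoexc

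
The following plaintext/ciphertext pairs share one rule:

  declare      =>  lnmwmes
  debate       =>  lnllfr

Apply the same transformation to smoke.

In declare: d→l is +8, e→n is +9, c→m is +10, l→w is +11 — the shift increases by 1 each position. Each letter shifts forward by (position + 8), i.e. 8, 9, 10, … — the shift grows by one for each successive letter.
Applying it to smoke: s+8=a, m+9=v, o+10=y, k+11=v, e+12=q.

avyvq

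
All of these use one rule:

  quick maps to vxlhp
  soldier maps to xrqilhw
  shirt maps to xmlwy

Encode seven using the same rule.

The shift depends on letter class: consonant q→v is +5, but vowel u→x is +3. The rule splits by letter class: vowels +3, consonants +5.
On seven: s(cons)+5=x, e(vowel)+3=h, v(cons)+5=a, e(vowel)+3=h, n(cons)+5=s.

xhahs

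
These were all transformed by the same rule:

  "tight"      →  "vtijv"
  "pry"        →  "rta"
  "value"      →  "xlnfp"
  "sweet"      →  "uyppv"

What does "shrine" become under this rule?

The rule splits by letter class: vowels +11, consonants +2.
For shrine: s(cons)+2=u, h(cons)+2=j, r(cons)+2=t, i(vowel)+11=t, n(cons)+2=p, e(vowel)+11=p.

ujttpp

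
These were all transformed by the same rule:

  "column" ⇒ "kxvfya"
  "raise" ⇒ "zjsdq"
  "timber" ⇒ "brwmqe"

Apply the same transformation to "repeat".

znzpmg

Each letter shifts forward by (position + 8), i.e. 8, 9, 10, … — the shift grows by one for each successive letter.
Applying it to repeat: r+8=z, e+9=n, p+10=z, e+11=p, a+12=m, t+13=g.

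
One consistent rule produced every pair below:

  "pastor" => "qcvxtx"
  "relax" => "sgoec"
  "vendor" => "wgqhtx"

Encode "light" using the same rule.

mkjly

In pastor: p→q is +1, a→c is +2, s→v is +3, t→x is +4 — the shift increases by 1 each position. The shift increases by 1 at each position, starting from +1: 1, 2, 3, ….
For light: l+1=m, i+2=k, g+3=j, h+4=l, t+5=y.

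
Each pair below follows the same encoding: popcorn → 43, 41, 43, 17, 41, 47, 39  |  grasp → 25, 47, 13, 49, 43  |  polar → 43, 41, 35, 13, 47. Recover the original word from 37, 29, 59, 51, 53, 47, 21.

p(#16)→43 and o(#15)→41: differences scale by 2, so n = 2·pos + 11. The formula is n = 2×(alphabet index, a=1) + 11.
Decoding 37, 29, 59, 51, 53, 47, 21: 37→(37−11)÷2=13=m, 29→(29−11)÷2=9=i, 59→(59−11)÷2=24=x, 51→(51−11)÷2=20=t, 53→(53−11)÷2=21=u, 47→(47−11)÷2=18=r, 21→(21−11)÷2=5=e.

mixture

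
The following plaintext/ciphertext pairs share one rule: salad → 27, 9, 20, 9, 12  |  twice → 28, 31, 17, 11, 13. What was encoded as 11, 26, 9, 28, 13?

crate

Letters become their 1-based position plus 8 (so a→9, b→10, …).
Undoing it on 11, 26, 9, 28, 13: 11→(11−8)÷1=3=c, 26→(26−8)÷1=18=r, 9→(9−8)÷1=1=a, 28→(28−8)÷1=20=t, 13→(13−8)÷1=5=e.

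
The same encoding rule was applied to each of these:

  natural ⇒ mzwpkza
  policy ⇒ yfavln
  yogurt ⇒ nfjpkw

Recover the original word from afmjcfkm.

Treating letters as 0–25, the rule is x ↦ 19x + 25 (mod 26).
Reversing it on afmjcfkm: a(0)→11·(0−25)≡11=l; f(5)→11·(5−25)≡14=o; m(12)→11·(12−25)≡13=n; j(9)→11·(9−25)≡6=g; c(2)→11·(2−25)≡7=h; f(5)→11·(5−25)≡14=o; k(10)→11·(10−25)≡17=r; m(12)→11·(12−25)≡13=n (all mod 26).

longhorn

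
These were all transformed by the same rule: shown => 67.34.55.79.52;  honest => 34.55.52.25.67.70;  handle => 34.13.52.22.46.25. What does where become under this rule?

With a=1..z=26, the number is 3·pos + 10.
On where: w=23→79, h=8→34, e=5→25, r=18→64, e=5→25.

79.34.25.64.25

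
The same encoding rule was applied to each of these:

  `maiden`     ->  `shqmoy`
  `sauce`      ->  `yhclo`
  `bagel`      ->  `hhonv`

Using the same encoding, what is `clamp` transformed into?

isivz

In maiden: m→s is +6, a→h is +7, i→q is +8, d→m is +9 — the shift increases by 1 each position. Letter i (0-indexed) is shifted by i+6, so successive shifts are 6, 7, 8, ….
For clamp: c+6=i, l+7=s, a+8=i, m+9=v, p+10=z.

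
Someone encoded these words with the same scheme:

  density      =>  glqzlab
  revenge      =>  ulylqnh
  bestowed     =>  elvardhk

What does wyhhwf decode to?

treaty

Shifts by position in density: pos 0: d→g (+3), pos 1: e→l (+7), pos 2: n→q (+3), pos 3: s→z (+7) — repeating every 2. It's a Vigenère-style cipher with numeric key [3,7]: position i shifts by key[i mod 2].
Reversing it on wyhhwf: w−3=t, y−7=r, h−3=e, h−7=a, w−3=t, f−7=y.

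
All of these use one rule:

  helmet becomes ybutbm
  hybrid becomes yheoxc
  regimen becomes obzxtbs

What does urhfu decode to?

Treating letters as 0–25, the rule is x ↦ 25x + 5 (mod 26).
Undoing it on urhfu: u(20)→25·(20−5)≡11=l; r(17)→25·(17−5)≡14=o; h(7)→25·(7−5)≡24=y; f(5)→25·(5−5)≡0=a; u(20)→25·(20−5)≡11=l (all mod 26).

loyal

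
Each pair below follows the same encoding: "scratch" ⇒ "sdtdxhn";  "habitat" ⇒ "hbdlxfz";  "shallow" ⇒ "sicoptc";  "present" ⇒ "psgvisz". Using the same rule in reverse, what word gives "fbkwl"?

faith

Each letter shifts forward by its position index (0, 1, 2, …) — the shift grows by one for each successive letter.
Undoing it on fbkwl: f−0=f, b−1=a, k−2=i, w−3=t, l−4=h.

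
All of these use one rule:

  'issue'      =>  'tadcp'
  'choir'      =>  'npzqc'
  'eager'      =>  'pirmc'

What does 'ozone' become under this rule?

zhzvp

Shifts by position in issue: pos 0: i→t (+11), pos 1: s→a (+8), pos 2: s→d (+11), pos 3: u→c (+8) — repeating every 2. It's a Vigenère-style cipher with numeric key [11,8]: position i shifts by key[i mod 2].
Applying it to ozone: o+11=z, z+8=h, o+11=z, n+8=v, e+11=p.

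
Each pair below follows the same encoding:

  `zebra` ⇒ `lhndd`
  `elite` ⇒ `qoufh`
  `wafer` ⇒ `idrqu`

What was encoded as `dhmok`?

reach

Shifts by position in zebra: pos 0: z→l (+12), pos 1: e→h (+3), pos 2: b→n (+12), pos 3: r→d (+12), pos 4: a→d (+3) — repeating every 3. A repeating key of period 3 is used — shifts +12, +3, +12 over and over.
Decoding dhmok: d−12=r, h−3=e, m−12=a, o−12=c, k−3=h.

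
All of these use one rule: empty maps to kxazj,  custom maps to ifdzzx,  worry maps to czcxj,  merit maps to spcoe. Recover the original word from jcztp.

drone

It's a Vigenère-style cipher with numeric key [6,11,11]: position i shifts by key[i mod 3].
Decoding jcztp: j−6=d, c−11=r, z−11=o, t−6=n, p−11=e.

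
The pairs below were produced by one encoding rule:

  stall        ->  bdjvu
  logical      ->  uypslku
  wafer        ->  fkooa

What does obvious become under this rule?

xlesxeb

Shifts by position in stall: pos 0: s→b (+9), pos 1: t→d (+10), pos 2: a→j (+9), pos 3: l→v (+10) — repeating every 2. A repeating key of period 2 is used — shifts +9, +10 over and over.
On obvious: o+9=x, b+10=l, v+9=e, i+10=s, o+9=x, u+10=e, s+9=b.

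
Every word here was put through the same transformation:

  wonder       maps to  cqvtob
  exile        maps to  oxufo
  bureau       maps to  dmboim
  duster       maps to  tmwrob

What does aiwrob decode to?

master

w(22)→c(2) and o(14)→q(16) fit y≡21x+8 (mod 26); the inverse of 21 mod 26 is 5. Treating letters as 0–25, the rule is x ↦ 21x + 8 (mod 26).
Reversing it on aiwrob: a(0)→5·(0−8)≡12=m; i(8)→5·(8−8)≡0=a; w(22)→5·(22−8)≡18=s; r(17)→5·(17−8)≡19=t; o(14)→5·(14−8)≡4=e; b(1)→5·(1−8)≡17=r (all mod 26).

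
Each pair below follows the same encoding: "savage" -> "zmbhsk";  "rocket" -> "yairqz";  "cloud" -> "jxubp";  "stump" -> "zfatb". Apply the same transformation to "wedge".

dqjnq

Shifts by position in savage: pos 0: s→z (+7), pos 1: a→m (+12), pos 2: v→b (+6), pos 3: a→h (+7), pos 4: g→s (+12), pos 5: e→k (+6) — repeating every 3. It's a Vigenère-style cipher with numeric key [7,12,6]: position i shifts by key[i mod 3].
On wedge: w+7=d, e+12=q, d+6=j, g+7=n, e+12=q.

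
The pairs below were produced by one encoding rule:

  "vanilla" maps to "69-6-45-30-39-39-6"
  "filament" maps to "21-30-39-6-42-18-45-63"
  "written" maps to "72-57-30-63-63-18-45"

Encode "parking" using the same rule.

51-6-57-36-30-45-24

Each letter becomes 3×(its alphabet position, a=1..z=26) + 3.
On parking: p=16→51, a=1→6, r=18→57, k=11→36, i=9→30, n=14→45, g=7→24.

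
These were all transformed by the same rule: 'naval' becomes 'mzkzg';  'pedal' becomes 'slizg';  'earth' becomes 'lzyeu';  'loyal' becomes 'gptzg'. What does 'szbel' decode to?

This is an affine cipher: with a=0,…,z=25, each position x becomes (3x+25) mod 26.
Reversing it on szbel: s(18)→9·(18−25)≡15=p; z(25)→9·(25−25)≡0=a; b(1)→9·(1−25)≡18=s; e(4)→9·(4−25)≡19=t; l(11)→9·(11−25)≡4=e (all mod 26).

paste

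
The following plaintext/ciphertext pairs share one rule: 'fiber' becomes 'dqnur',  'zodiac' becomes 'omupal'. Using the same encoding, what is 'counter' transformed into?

dqfzgao

The output letters match the input read backwards, each shifted +12: fiber reversed is rebif. Read the word backwards and shift each letter +12.
Applying it to counter: reverse → retnuoc; then shift: r+12=d, e+12=q, t+12=f, n+12=z, u+12=g, o+12=a, c+12=o.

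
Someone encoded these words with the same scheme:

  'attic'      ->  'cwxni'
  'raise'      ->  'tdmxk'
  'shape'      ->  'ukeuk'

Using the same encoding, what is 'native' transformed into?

pdxnbl

Letter i (0-indexed) is shifted by i+2, so successive shifts are 2, 3, 4, ….
For native: n+2=p, a+3=d, t+4=x, i+5=n, v+6=b, e+7=l.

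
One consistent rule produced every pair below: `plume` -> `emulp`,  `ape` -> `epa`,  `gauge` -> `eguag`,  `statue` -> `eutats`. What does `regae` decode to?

eager

The output letters match the input read backwards: plume reversed is emulp. The word is simply reversed.
Undoing it on regae: then reverse → eager.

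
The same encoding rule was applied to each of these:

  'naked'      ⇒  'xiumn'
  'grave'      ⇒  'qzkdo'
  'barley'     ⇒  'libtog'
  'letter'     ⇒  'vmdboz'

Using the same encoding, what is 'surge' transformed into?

ccboo

Shifts by position in naked: pos 0: n→x (+10), pos 1: a→i (+8), pos 2: k→u (+10), pos 3: e→m (+8) — repeating every 2. The shifts repeat in a cycle of length 2: positions 0,1,… shift by +10, +8, then the pattern repeats.
For surge: s+10=c, u+8=c, r+10=b, g+8=o, e+10=o.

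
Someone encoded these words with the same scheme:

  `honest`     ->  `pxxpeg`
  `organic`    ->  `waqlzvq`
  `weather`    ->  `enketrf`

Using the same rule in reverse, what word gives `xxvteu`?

In honest: h→p is +8, o→x is +9, n→x is +10, e→p is +11 — the shift increases by 1 each position. Each letter shifts forward by (position + 8), i.e. 8, 9, 10, … — the shift grows by one for each successive letter.
Decoding xxvteu: x−8=p, x−9=o, v−10=l, t−11=i, e−12=s, u−13=h.

polish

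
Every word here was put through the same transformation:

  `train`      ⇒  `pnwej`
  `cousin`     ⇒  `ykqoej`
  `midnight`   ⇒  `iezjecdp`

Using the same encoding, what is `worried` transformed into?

sknneaz

This is a Caesar cipher with shift 22.
On worried: w+22=s, o+22=k, r+22=n, r+22=n, i+22=e, e+22=a, d+22=z.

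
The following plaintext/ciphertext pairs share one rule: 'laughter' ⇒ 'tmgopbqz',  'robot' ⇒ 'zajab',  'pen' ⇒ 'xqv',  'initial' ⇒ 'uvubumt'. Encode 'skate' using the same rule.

The shift depends on letter class: consonant l→t is +8, but vowel a→m is +12. Vowels shift forward by 12 and consonants shift forward by 8.
For skate: s(cons)+8=a, k(cons)+8=s, a(vowel)+12=m, t(cons)+8=b, e(vowel)+12=q.

asmbq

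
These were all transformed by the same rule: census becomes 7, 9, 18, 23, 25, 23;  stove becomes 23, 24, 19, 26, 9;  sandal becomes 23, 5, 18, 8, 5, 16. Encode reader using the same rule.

22, 9, 5, 8, 9, 22

c is letter #3 and maps to 7: an offset of 4. Each letter is replaced by its alphabet position (a=1..z=26) + 4.
On reader: r=18→22, e=5→9, a=1→5, d=4→8, e=5→9, r=18→22.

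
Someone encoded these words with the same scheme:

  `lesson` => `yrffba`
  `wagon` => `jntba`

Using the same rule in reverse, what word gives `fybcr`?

Compare letters: l→y is +13, e→r is +13, s→f is +13 — a constant shift. Each letter is shifted forward by 13 in the alphabet (a Caesar shift of +13).
Undoing it on fybcr: f−13=s, y−13=l, b−13=o, c−13=p, r−13=e.

slope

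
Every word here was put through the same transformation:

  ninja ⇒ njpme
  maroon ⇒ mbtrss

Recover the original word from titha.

threw

In ninja: n→n is +0, i→j is +1, n→p is +2, j→m is +3 — the shift increases by 1 each position. The shift increases by 1 at each position, starting from +0: 0, 1, 2, ….
Undoing it on titha: t−0=t, i−1=h, t−2=r, h−3=e, a−4=w.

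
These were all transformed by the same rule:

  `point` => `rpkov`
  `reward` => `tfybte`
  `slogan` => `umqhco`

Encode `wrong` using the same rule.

Shifts by position in point: pos 0: p→r (+2), pos 1: o→p (+1), pos 2: i→k (+2), pos 3: n→o (+1) — repeating every 2. A repeating key of period 2 is used — shifts +2, +1 over and over.
Applying it to wrong: w+2=y, r+1=s, o+2=q, n+1=o, g+2=i.

ysqoi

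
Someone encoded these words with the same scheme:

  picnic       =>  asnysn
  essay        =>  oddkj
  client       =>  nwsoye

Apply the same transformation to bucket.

menvoe

The shift depends on letter class: consonant p→a is +11, but vowel i→s is +10. Two shifts are in play — +10 for a/e/i/o/u, +11 for every other letter.
Applying it to bucket: b(cons)+11=m, u(vowel)+10=e, c(cons)+11=n, k(cons)+11=v, e(vowel)+10=o, t(cons)+11=e.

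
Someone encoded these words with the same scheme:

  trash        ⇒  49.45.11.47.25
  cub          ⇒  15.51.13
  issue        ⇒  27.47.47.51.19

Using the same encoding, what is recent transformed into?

t(#20)→49 and r(#18)→45: differences scale by 2, so n = 2·pos + 9. Each letter becomes 2×(its alphabet position, a=1..z=26) + 9.
Applying it to recent: r=18→45, e=5→19, c=3→15, e=5→19, n=14→37, t=20→49.

45.19.15.19.37.49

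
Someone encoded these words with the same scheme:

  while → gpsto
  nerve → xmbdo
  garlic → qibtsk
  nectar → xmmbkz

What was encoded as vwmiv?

local

Shifts by position in while: pos 0: w→g (+10), pos 1: h→p (+8), pos 2: i→s (+10), pos 3: l→t (+8) — repeating every 2. It's a Vigenère-style cipher with numeric key [10,8]: position i shifts by key[i mod 2].
Undoing it on vwmiv: v−10=l, w−8=o, m−10=c, i−8=a, v−10=l.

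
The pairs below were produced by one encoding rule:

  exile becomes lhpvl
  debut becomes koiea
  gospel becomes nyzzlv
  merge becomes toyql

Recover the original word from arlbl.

Shifts by position in exile: pos 0: e→l (+7), pos 1: x→h (+10), pos 2: i→p (+7), pos 3: l→v (+10) — repeating every 2. The shifts repeat in a cycle of length 2: positions 0,1,… shift by +7, +10, then the pattern repeats.
Undoing it on arlbl: a−7=t, r−10=h, l−7=e, b−10=r, l−7=e.

there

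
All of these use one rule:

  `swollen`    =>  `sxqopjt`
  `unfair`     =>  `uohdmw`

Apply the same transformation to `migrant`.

mjiuesz

In swollen: s→s is +0, w→x is +1, o→q is +2, l→o is +3 — the shift increases by 1 each position. Letter i (0-indexed) is shifted by i+0, so successive shifts are 0, 1, 2, ….
On migrant: m+0=m, i+1=j, g+2=i, r+3=u, a+4=e, n+5=s, t+6=z.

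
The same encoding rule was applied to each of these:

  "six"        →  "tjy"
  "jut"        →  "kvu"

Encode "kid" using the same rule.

Compare letters: s→t is +1, i→j is +1, x→y is +1 — a constant shift. This is a Caesar cipher with shift 1.
On kid: k+1=l, i+1=j, d+1=e.

lje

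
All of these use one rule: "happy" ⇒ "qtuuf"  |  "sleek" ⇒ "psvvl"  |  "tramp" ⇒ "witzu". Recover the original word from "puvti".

spear

h(7)→q(16) and a(0)→t(19) fit y≡7x+19 (mod 26); the inverse of 7 mod 26 is 15. Treating letters as 0–25, the rule is x ↦ 7x + 19 (mod 26).
Reversing it on puvti: p(15)→15·(15−19)≡18=s; u(20)→15·(20−19)≡15=p; v(21)→15·(21−19)≡4=e; t(19)→15·(19−19)≡0=a; i(8)→15·(8−19)≡17=r (all mod 26).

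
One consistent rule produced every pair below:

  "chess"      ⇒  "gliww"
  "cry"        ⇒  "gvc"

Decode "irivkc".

Every letter moves 4 places later in the alphabet, wrapping around z→a.
Reversing it on irivkc: i−4=e, r−4=n, i−4=e, v−4=r, k−4=g, c−4=y.

energy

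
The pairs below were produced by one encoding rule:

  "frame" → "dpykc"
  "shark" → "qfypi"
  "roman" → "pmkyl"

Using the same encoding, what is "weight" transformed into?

Compare letters: f→d is +24, r→p is +24, a→y is +24 — a constant shift. Each letter is shifted forward by 24 in the alphabet (a Caesar shift of +24).
Applying it to weight: w+24=u, e+24=c, i+24=g, g+24=e, h+24=f, t+24=r.

ucgefr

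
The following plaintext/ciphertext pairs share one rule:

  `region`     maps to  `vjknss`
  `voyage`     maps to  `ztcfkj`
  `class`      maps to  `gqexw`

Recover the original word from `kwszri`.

Shifts by position in region: pos 0: r→v (+4), pos 1: e→j (+5), pos 2: g→k (+4), pos 3: i→n (+5) — repeating every 2. It's a Vigenère-style cipher with numeric key [4,5]: position i shifts by key[i mod 2].
Decoding kwszri: k−4=g, w−5=r, s−4=o, z−5=u, r−4=n, i−5=d.

ground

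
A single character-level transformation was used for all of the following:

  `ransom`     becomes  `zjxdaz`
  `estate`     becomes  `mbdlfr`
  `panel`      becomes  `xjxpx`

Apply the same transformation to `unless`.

cwvpef

In ransom: r→z is +8, a→j is +9, n→x is +10, s→d is +11 — the shift increases by 1 each position. Letter i (0-indexed) is shifted by i+8, so successive shifts are 8, 9, 10, ….
For unless: u+8=c, n+9=w, l+10=v, e+11=p, s+12=e, s+13=f.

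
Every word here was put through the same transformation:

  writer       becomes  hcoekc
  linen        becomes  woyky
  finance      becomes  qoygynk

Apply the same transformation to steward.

The shift depends on letter class: consonant w→h is +11, but vowel i→o is +6. Vowels shift forward by 6 and consonants shift forward by 11.
Applying it to steward: s(cons)+11=d, t(cons)+11=e, e(vowel)+6=k, w(cons)+11=h, a(vowel)+6=g, r(cons)+11=c, d(cons)+11=o.

dekhgco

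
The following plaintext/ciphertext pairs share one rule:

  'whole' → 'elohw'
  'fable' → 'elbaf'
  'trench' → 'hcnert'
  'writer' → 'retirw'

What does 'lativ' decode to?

The output letters match the input read backwards: whole reversed is elohw. It's just the letters in reverse order.
Decoding lativ: then reverse → vital.

vital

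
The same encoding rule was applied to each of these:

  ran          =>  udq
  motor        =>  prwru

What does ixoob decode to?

Compare letters: r→u is +3, a→d is +3, n→q is +3 — a constant shift. Each letter is shifted forward by 3 in the alphabet (a Caesar shift of +3).
Decoding ixoob: i−3=f, x−3=u, o−3=l, o−3=l, b−3=y.

fully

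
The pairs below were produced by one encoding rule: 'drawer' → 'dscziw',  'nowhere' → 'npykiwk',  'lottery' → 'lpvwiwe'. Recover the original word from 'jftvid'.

In drawer: d→d is +0, r→s is +1, a→c is +2, w→z is +3 — the shift increases by 1 each position. Letter i (0-indexed) is shifted by i+0, so successive shifts are 0, 1, 2, ….
Decoding jftvid: j−0=j, f−1=e, t−2=r, v−3=s, i−4=e, d−5=y.

jersey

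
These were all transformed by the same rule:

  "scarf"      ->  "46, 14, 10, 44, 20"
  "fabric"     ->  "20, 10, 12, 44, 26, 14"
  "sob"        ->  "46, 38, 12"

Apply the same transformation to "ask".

10, 46, 30

s(#19)→46 and c(#3)→14: differences scale by 2, so n = 2·pos + 8. With a=1..z=26, the number is 2·pos + 8.
On ask: a=1→10, s=19→46, k=11→30.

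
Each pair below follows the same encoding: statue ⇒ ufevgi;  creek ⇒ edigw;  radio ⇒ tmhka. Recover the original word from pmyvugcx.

It's a Vigenère-style cipher with numeric key [2,12,4]: position i shifts by key[i mod 3].
Reversing it on pmyvugcx: p−2=n, m−12=a, y−4=u, v−2=t, u−12=i, g−4=c, c−2=a, x−12=l.

nautical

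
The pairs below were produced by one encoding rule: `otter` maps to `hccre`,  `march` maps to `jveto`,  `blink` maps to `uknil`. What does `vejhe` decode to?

armor

o(14)→h(7) and t(19)→c(2) fit y≡25x+21 (mod 26); the inverse of 25 mod 26 is 25. Each letter's alphabet position (a=0..z=25) is mapped through 25·x+21 mod 26 — an affine cipher.
Decoding vejhe: v(21)→25·(21−21)≡0=a; e(4)→25·(4−21)≡17=r; j(9)→25·(9−21)≡12=m; h(7)→25·(7−21)≡14=o; e(4)→25·(4−21)≡17=r (all mod 26).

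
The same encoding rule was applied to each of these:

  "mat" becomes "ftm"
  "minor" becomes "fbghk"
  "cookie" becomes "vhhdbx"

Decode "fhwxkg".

modern

Compare letters: m→f is +19, a→t is +19, t→m is +19 — a constant shift. Each letter is shifted forward by 19 in the alphabet (a Caesar shift of +19).
Reversing it on fhwxkg: f−19=m, h−19=o, w−19=d, x−19=e, k−19=r, g−19=n.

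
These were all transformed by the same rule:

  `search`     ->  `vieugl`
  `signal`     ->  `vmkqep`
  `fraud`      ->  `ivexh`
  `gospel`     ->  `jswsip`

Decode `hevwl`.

earth

Shifts by position in search: pos 0: s→v (+3), pos 1: e→i (+4), pos 2: a→e (+4), pos 3: r→u (+3), pos 4: c→g (+4), pos 5: h→l (+4) — repeating every 3. The shifts repeat in a cycle of length 3: positions 0,1,… shift by +3, +4, +4, then the pattern repeats.
Decoding hevwl: h−3=e, e−4=a, v−4=r, w−3=t, l−4=h.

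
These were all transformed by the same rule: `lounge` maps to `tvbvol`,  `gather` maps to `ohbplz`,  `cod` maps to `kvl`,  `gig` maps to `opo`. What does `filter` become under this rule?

nptblz

Two shifts are in play — +7 for a/e/i/o/u, +8 for every other letter.
On filter: f(cons)+8=n, i(vowel)+7=p, l(cons)+8=t, t(cons)+8=b, e(vowel)+7=l, r(cons)+8=z.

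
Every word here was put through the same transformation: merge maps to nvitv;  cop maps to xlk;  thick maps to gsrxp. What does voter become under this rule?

Each pair mirrors across the alphabet (m↔n, e↔v, r↔i): positions sum to 25. Each letter is replaced by its mirror in the alphabet: a↔z, b↔y, c↔x, and so on (the Atbash cipher).
On voter: v↔e, o↔l, t↔g, e↔v, r↔i.

elgvi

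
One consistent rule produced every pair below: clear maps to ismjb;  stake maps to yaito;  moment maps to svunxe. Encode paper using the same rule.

vhxnb

In clear: c→i is +6, l→s is +7, e→m is +8, a→j is +9 — the shift increases by 1 each position. The shift increases by 1 at each position, starting from +6: 6, 7, 8, ….
On paper: p+6=v, a+7=h, p+8=x, e+9=n, r+10=b.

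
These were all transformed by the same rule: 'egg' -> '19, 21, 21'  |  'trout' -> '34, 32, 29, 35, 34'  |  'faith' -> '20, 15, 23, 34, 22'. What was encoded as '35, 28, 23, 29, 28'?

e is letter #5 and maps to 19: an offset of 14. Each letter is replaced by its alphabet position (a=1..z=26) + 14.
Reversing it on 35, 28, 23, 29, 28: 35→(35−14)÷1=21=u, 28→(28−14)÷1=14=n, 23→(23−14)÷1=9=i, 29→(29−14)÷1=15=o, 28→(28−14)÷1=14=n.

union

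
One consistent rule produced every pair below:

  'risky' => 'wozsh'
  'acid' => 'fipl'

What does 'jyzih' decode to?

essay

In risky: r→w is +5, i→o is +6, s→z is +7, k→s is +8 — the shift increases by 1 each position. Letter i (0-indexed) is shifted by i+5, so successive shifts are 5, 6, 7, ….
Undoing it on jyzih: j−5=e, y−6=s, z−7=s, i−8=a, h−9=y.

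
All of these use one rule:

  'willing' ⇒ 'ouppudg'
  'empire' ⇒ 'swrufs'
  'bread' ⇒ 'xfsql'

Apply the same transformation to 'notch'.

dkten

w(22)→o(14) and i(8)→u(20) fit y≡7x+16 (mod 26); the inverse of 7 mod 26 is 15. Each letter's alphabet position (a=0..z=25) is mapped through 7·x+16 mod 26 — an affine cipher.
Applying it to notch: n(13)→7·13+16≡3=d; o(14)→7·14+16≡10=k; t(19)→7·19+16≡19=t; c(2)→7·2+16≡4=e; h(7)→7·7+16≡13=n (all mod 26).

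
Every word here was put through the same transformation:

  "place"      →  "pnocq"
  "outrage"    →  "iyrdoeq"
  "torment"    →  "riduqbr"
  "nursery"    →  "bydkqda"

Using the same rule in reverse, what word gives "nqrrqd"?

letter

p(15)→p(15) and l(11)→n(13) fit y≡7x+14 (mod 26); the inverse of 7 mod 26 is 15. Treating letters as 0–25, the rule is x ↦ 7x + 14 (mod 26).
Reversing it on nqrrqd: n(13)→15·(13−14)≡11=l; q(16)→15·(16−14)≡4=e; r(17)→15·(17−14)≡19=t; r(17)→15·(17−14)≡19=t; q(16)→15·(16−14)≡4=e; d(3)→15·(3−14)≡17=r (all mod 26).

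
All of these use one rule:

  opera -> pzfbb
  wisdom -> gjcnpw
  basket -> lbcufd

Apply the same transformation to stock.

cdpmu

The shift depends on letter class: consonant p→z is +10, but vowel o→p is +1. Two shifts are in play — +1 for a/e/i/o/u, +10 for every other letter.
On stock: s(cons)+10=c, t(cons)+10=d, o(vowel)+1=p, c(cons)+10=m, k(cons)+10=u.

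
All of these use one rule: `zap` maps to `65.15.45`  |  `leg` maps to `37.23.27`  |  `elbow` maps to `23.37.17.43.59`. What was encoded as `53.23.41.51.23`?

z(#26)→65 and a(#1)→15: differences scale by 2, so n = 2·pos + 13. Each letter becomes 2×(its alphabet position, a=1..z=26) + 13.
Undoing it on 53.23.41.51.23: 53→(53−13)÷2=20=t, 23→(23−13)÷2=5=e, 41→(41−13)÷2=14=n, 51→(51−13)÷2=19=s, 23→(23−13)÷2=5=e.

tense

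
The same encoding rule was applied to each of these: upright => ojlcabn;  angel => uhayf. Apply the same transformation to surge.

Compare letters: u→o is +20, p→j is +20, r→l is +20 — a constant shift. It's a constant shift of +20 (ROT20).
Applying it to surge: s+20=m, u+20=o, r+20=l, g+20=a, e+20=y.

molay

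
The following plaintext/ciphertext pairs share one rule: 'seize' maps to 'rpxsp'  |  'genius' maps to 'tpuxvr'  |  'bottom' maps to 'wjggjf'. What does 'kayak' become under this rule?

s(18)→r(17) and e(4)→p(15) fit y≡15x+7 (mod 26); the inverse of 15 mod 26 is 7. Treating letters as 0–25, the rule is x ↦ 15x + 7 (mod 26).
For kayak: k(10)→15·10+7≡1=b; a(0)→15·0+7≡7=h; y(24)→15·24+7≡3=d; a(0)→15·0+7≡7=h; k(10)→15·10+7≡1=b (all mod 26).

bhdhb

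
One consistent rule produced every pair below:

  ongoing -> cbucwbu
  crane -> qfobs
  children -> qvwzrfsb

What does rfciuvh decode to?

drought

Compare letters: o→c is +14, n→b is +14, g→u is +14 — a constant shift. This is a Caesar cipher with shift 14.
Reversing it on rfciuvh: r−14=d, f−14=r, c−14=o, i−14=u, u−14=g, v−14=h, h−14=t.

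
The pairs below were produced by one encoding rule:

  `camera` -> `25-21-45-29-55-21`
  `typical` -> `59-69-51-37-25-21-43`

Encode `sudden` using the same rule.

57-61-27-27-29-47

c(#3)→25 and a(#1)→21: differences scale by 2, so n = 2·pos + 19. Each letter becomes 2×(its alphabet position, a=1..z=26) + 19.
On sudden: s=19→57, u=21→61, d=4→27, d=4→27, e=5→29, n=14→47.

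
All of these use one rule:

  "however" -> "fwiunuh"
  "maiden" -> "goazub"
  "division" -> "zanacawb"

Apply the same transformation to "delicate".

h(7)→f(5) and o(14)→w(22) fit y≡21x+14 (mod 26); the inverse of 21 mod 26 is 5. Treating letters as 0–25, the rule is x ↦ 21x + 14 (mod 26).
Applying it to delicate: d(3)→21·3+14≡25=z; e(4)→21·4+14≡20=u; l(11)→21·11+14≡11=l; i(8)→21·8+14≡0=a; c(2)→21·2+14≡4=e; a(0)→21·0+14≡14=o; t(19)→21·19+14≡23=x; e(4)→21·4+14≡20=u (all mod 26).

zulaeoxu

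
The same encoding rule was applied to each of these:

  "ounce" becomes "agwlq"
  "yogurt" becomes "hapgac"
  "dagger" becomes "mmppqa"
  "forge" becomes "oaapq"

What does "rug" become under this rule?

agp

The rule splits by letter class: vowels +12, consonants +9.
For rug: r(cons)+9=a, u(vowel)+12=g, g(cons)+9=p.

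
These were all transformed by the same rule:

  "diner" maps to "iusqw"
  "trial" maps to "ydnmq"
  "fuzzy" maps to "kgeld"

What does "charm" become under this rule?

Shifts by position in diner: pos 0: d→i (+5), pos 1: i→u (+12), pos 2: n→s (+5), pos 3: e→q (+12) — repeating every 2. The shifts repeat in a cycle of length 2: positions 0,1,… shift by +5, +12, then the pattern repeats.
On charm: c+5=h, h+12=t, a+5=f, r+12=d, m+5=r.

htfdr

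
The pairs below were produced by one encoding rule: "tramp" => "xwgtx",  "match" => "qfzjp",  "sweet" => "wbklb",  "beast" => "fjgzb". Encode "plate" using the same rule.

In tramp: t→x is +4, r→w is +5, a→g is +6, m→t is +7 — the shift increases by 1 each position. Each letter shifts forward by (position + 4), i.e. 4, 5, 6, … — the shift grows by one for each successive letter.
For plate: p+4=t, l+5=q, a+6=g, t+7=a, e+8=m.

tqgam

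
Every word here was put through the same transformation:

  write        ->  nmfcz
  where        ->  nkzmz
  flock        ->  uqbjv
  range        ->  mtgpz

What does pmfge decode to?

grind

Treating letters as 0–25, the rule is x ↦ 21x + 19 (mod 26).
Decoding pmfge: p(15)→5·(15−19)≡6=g; m(12)→5·(12−19)≡17=r; f(5)→5·(5−19)≡8=i; g(6)→5·(6−19)≡13=n; e(4)→5·(4−19)≡3=d (all mod 26).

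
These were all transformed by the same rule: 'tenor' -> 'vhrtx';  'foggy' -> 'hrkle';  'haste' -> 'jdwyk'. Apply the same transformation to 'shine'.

ukmsk

In tenor: t→v is +2, e→h is +3, n→r is +4, o→t is +5 — the shift increases by 1 each position. Letter i (0-indexed) is shifted by i+2, so successive shifts are 2, 3, 4, ….
On shine: s+2=u, h+3=k, i+4=m, n+5=s, e+6=k.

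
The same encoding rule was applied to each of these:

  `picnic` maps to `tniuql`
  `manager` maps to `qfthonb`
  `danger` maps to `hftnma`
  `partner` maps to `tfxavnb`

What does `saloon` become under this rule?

In picnic: p→t is +4, i→n is +5, c→i is +6, n→u is +7 — the shift increases by 1 each position. Each letter shifts forward by (position + 4), i.e. 4, 5, 6, … — the shift grows by one for each successive letter.
On saloon: s+4=w, a+5=f, l+6=r, o+7=v, o+8=w, n+9=w.

wfrvww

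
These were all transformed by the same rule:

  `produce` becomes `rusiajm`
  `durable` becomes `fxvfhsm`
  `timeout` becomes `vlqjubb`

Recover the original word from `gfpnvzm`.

eclipse

In produce: p→r is +2, r→u is +3, o→s is +4, d→i is +5 — the shift increases by 1 each position. Letter i (0-indexed) is shifted by i+2, so successive shifts are 2, 3, 4, ….
Reversing it on gfpnvzm: g−2=e, f−3=c, p−4=l, n−5=i, v−6=p, z−7=s, m−8=e.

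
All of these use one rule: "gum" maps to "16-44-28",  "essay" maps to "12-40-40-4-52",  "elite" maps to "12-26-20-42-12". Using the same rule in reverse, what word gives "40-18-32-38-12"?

g(#7)→16 and u(#21)→44: differences scale by 2, so n = 2·pos + 2. The formula is n = 2×(alphabet index, a=1) + 2.
Undoing it on 40-18-32-38-12: 40→(40−2)÷2=19=s, 18→(18−2)÷2=8=h, 32→(32−2)÷2=15=o, 38→(38−2)÷2=18=r, 12→(12−2)÷2=5=e.

shore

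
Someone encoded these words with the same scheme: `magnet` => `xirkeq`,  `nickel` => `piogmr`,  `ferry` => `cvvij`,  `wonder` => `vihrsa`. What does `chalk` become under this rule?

Read the word backwards and shift each letter +4.
For chalk: reverse → klahc; then shift: k+4=o, l+4=p, a+4=e, h+4=l, c+4=g.

opelg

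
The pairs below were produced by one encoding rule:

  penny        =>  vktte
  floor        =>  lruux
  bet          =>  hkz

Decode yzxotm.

string

Compare letters: p→v is +6, e→k is +6, n→t is +6 — a constant shift. It's a constant shift of +6 (ROT6).
Decoding yzxotm: y−6=s, z−6=t, x−6=r, o−6=i, t−6=n, m−6=g.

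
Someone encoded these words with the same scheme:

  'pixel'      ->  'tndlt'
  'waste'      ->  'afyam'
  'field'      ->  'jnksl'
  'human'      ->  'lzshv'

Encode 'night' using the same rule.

In pixel: p→t is +4, i→n is +5, x→d is +6, e→l is +7 — the shift increases by 1 each position. Each letter shifts forward by (position + 4), i.e. 4, 5, 6, … — the shift grows by one for each successive letter.
For night: n+4=r, i+5=n, g+6=m, h+7=o, t+8=b.

rnmob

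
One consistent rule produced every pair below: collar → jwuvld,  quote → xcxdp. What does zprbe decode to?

shirt

In collar: c→j is +7, o→w is +8, l→u is +9, l→v is +10 — the shift increases by 1 each position. The shift increases by 1 at each position, starting from +7: 7, 8, 9, ….
Reversing it on zprbe: z−7=s, p−8=h, r−9=i, b−10=r, e−11=t.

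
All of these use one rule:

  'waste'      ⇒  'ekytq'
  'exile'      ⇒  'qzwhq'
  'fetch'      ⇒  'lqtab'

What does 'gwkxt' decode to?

w(22)→e(4) and a(0)→k(10) fit y≡21x+10 (mod 26); the inverse of 21 mod 26 is 5. Treating letters as 0–25, the rule is x ↦ 21x + 10 (mod 26).
Reversing it on gwkxt: g(6)→5·(6−10)≡6=g; w(22)→5·(22−10)≡8=i; k(10)→5·(10−10)≡0=a; x(23)→5·(23−10)≡13=n; t(19)→5·(19−10)≡19=t (all mod 26).

giant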